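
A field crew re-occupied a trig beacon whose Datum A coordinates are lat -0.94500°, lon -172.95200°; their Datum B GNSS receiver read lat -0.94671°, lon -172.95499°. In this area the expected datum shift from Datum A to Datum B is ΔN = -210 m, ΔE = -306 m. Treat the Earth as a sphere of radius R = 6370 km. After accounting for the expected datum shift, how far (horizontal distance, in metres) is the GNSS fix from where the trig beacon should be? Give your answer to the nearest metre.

Observed coordinate differences: Δφ = -0.00171°, Δλ = -0.00299°.
Converting to metres (1° lat = 111177 m, cos φ = 0.999864): observed ΔN = -190.1 m, observed ΔE = -332.4 m.
Subtracting the expected shift leaves a residual of -190.1 − (-210) = 19.9 m north and -332.4 − (-306) = -26.4 m east.
Residual distance = √(19.9² + (-26.4)²) = 33.0 m.

33 m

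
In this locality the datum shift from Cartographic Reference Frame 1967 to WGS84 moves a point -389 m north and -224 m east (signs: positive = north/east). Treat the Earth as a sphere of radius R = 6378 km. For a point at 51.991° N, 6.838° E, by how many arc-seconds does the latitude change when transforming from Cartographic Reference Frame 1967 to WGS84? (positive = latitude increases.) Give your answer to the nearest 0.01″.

On a sphere of radius R, 1 rad of latitude = R, so Δφ = ΔN / R = -389.0 / 6378000 = -6.0991e-05 rad = -12.580″.

Δφ = -12.58″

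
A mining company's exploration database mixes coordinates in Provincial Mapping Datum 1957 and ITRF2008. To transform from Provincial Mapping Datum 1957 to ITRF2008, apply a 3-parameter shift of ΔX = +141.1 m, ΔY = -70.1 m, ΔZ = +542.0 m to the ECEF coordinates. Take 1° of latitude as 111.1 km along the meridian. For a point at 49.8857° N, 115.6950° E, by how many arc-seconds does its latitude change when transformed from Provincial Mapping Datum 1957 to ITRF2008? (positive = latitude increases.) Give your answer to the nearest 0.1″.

sin φ = 0.764761, cos φ = 0.644315, sin λ = 0.901115, cos λ = -0.433580.
North component: ΔN = −sin φ cos λ·ΔX − sin φ sin λ·ΔY + cos φ·ΔZ = −(0.764761)(-0.433580)(141.1) − (0.764761)(0.901115)(-70.1) + (0.644315)(542.0) = 444.31 m.
1° of latitude spans 111100 m, so Δφ = 444.31 / 111100 × 3600 = 14.397″.

Δφ = 14.4″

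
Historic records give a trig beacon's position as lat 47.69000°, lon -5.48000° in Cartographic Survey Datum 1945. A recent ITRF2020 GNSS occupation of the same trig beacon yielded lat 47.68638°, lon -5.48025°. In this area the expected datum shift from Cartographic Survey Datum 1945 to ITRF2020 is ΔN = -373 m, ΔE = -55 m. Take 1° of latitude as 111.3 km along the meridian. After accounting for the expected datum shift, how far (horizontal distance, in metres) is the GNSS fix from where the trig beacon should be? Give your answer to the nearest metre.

47 m

Observed coordinate differences: Δφ = -0.00362°, Δλ = -0.00025°.
Converting to metres (1° lat = 111300 m, cos φ = 0.673142): observed ΔN = -402.9 m, observed ΔE = -18.7 m.
Subtracting the expected shift leaves a residual of -402.9 − (-373) = -29.9 m north and -18.7 − (-55) = 36.3 m east.
Residual distance = √((-29.9)² + 36.3²) = 47.0 m.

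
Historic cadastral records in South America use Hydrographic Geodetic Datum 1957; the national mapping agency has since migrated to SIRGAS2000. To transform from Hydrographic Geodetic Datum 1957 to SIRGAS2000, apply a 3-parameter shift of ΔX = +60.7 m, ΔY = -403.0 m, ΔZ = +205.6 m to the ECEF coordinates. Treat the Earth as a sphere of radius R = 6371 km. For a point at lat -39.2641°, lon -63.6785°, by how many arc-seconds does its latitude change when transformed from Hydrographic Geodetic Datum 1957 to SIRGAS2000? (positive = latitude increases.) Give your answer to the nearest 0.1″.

Δφ = 13.1″

sin φ = -0.632896, cos φ = 0.774237, sin λ = -0.896320, cos λ = 0.443408.
North component: ΔN = −sin φ cos λ·ΔX − sin φ sin λ·ΔY + cos φ·ΔZ = −(-0.632896)(0.443408)(60.7) − (-0.632896)(-0.896320)(-403.0) + (0.774237)(205.6) = 404.83 m.
1° of latitude spans πR/180 = 111195 m, so Δφ = 404.83 / 111195 × 3600 = 13.107″.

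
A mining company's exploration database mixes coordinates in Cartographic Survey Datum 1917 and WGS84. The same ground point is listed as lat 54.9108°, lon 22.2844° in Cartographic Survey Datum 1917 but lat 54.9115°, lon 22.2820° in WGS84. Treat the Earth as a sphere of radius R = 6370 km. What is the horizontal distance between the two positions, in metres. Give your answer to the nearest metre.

172 m

Δφ = 54.9115° − 54.9108° = +0.0007°; Δλ = 22.2820° − 22.2844° = -0.0024°.
1° along a meridian = πR/180 = 111177 m.
ΔN = Δφ × 111177 = 77.8 m; ΔE = Δλ × 111177 × cos(54.9108°) = -0.0024 × 111177 × 0.574851 = -153.4 m.
Distance = √(ΔE² + ΔN²) = √((-153.4)² + 77.8²) = 172.0 m.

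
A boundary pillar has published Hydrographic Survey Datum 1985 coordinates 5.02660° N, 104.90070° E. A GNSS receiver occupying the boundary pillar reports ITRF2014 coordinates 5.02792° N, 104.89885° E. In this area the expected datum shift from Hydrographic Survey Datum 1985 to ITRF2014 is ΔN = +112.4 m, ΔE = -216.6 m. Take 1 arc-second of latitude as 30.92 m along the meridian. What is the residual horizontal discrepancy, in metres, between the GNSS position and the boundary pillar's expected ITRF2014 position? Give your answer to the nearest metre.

36 m

Observed coordinate differences: Δφ = +0.00132°, Δλ = -0.00185°.
Converting to metres (1° lat = 111312 m, cos φ = 0.996154): observed ΔN = 146.9 m, observed ΔE = -205.1 m.
Subtracting the expected shift leaves a residual of 146.9 − (112.4) = 34.5 m north and -205.1 − (-216.6) = 11.5 m east.
Residual distance = √(34.5² + 11.5²) = 36.4 m.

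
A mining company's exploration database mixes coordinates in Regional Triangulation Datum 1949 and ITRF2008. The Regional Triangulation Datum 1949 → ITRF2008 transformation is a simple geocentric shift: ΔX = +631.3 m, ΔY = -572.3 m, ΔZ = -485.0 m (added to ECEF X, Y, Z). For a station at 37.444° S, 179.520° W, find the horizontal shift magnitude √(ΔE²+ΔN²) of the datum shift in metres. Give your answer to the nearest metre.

The local east axis at (φ, λ) is (−sin λ, cos λ, 0), so ΔE = −sin(-179.520°)·631.3 + cos(-179.520°)·(-572.3) = 577.57 m.
The local north axis is (−sin φ cos λ, −sin φ sin λ, cos φ), giving ΔN = -383.808 + 2.915 − 385.065 = -765.96 m.
Horizontal magnitude = √(ΔE² + ΔN²) = √(577.57² + (-765.96)²) = 959.31 m.

959 m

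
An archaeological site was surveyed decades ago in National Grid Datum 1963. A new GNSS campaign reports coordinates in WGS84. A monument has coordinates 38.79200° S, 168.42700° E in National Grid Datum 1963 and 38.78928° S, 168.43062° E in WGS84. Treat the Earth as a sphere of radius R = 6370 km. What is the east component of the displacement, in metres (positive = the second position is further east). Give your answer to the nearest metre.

Δφ = -38.78928° − -38.79200° = +0.00272°; Δλ = 168.43062° − 168.42700° = +0.00362°.
1° along a meridian = πR/180 = 111177 m.
ΔN = Δφ × 111177 = 302.4 m; ΔE = Δλ × 111177 × cos(-38.79200°) = +0.00362 × 111177 × 0.779425 = 313.7 m.

ΔE = 314 m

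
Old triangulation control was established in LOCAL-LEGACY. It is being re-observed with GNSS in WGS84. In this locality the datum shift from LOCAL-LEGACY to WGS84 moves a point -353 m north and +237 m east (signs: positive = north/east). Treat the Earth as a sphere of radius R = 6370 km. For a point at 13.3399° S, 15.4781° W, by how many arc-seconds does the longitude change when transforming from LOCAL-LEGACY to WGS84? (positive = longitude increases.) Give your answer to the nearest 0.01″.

Δλ = 7.89″

At latitude -13.3399°, cos φ = 0.973018.
One radian of longitude at latitude φ spans R cos φ, so Δλ = ΔE / (R cos φ) = 237.0 / (6370000 × 0.973018) = 3.8237e-05 rad = 7.887″.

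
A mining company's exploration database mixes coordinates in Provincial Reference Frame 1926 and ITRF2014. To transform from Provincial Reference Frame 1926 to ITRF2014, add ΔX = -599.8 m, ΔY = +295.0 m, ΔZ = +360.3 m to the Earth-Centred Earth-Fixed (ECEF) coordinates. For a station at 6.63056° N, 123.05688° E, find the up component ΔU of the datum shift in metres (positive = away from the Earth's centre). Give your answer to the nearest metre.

ΔU = 612 m

The local up (radial) axis is (cos φ cos λ, cos φ sin λ, sin φ), giving ΔU = 324.985 + 245.594 + 41.603 = 612.18 m.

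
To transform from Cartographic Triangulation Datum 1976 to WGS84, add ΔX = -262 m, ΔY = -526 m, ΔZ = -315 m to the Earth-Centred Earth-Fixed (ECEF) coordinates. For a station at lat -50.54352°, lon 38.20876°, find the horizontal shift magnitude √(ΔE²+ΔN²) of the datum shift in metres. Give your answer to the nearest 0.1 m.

660.0 m

The local east axis at (φ, λ) is (−sin λ, cos λ, 0), so ΔE = −sin(38.20876°)·(-262) + cos(38.20876°)·(-526) = -251.26 m.
The local north axis is (−sin φ cos λ, −sin φ sin λ, cos φ), giving ΔN = -158.954 − 251.202 − 200.180 = -610.34 m.
Horizontal magnitude = √(ΔE² + ΔN²) = √((-251.26)² + (-610.34)²) = 660.03 m.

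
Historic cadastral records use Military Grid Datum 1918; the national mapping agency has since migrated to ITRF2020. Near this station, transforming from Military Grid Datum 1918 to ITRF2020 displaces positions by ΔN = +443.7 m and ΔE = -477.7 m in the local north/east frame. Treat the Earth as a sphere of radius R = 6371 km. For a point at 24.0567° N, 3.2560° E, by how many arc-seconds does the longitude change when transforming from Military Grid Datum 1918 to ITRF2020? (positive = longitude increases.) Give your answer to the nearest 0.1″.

Δλ = -16.9″

At latitude 24.0567°, cos φ = 0.913143.
One radian of longitude at latitude φ spans R cos φ, so Δλ = ΔE / (R cos φ) = -477.7 / (6371000 × 0.913143) = -8.2112e-05 rad = -16.937″.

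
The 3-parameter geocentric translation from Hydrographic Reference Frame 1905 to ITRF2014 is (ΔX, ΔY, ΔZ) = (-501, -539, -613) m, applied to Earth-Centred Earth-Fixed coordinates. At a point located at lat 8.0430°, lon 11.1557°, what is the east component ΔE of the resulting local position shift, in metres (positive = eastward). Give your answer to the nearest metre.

The local east axis at (φ, λ) is (−sin λ, cos λ, 0), so ΔE = −sin(11.1557°)·(-501) + cos(11.1557°)·(-539) = -431.88 m.

ΔE = -432 m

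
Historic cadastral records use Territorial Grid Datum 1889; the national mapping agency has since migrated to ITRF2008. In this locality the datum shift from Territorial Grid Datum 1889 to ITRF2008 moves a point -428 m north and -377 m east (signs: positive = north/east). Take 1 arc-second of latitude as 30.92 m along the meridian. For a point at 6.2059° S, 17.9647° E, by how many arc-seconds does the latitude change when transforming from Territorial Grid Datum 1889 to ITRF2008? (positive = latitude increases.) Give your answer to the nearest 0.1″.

Δφ = -13.8″

1″ of latitude = 30.92 m, so Δφ = -428.0 / 30.92 = -13.842″.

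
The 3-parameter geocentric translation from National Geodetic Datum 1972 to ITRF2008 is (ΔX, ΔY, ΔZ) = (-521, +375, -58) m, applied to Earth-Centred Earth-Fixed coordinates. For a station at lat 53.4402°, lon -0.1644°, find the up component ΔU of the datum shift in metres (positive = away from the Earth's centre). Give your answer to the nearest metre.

At φ = 53.4402°, λ = -0.1644°: sin φ = 0.803236, cos φ = 0.595661, sin λ = -0.002869, cos λ = 0.999996.
ΔU = cos φ cos λ·ΔX + cos φ sin λ·ΔY + sin φ·ΔZ = (0.595661)(0.999996)(-521) + (0.595661)(-0.002869)(375) + (0.803236)(-58) = -357.57 m.

ΔU = -358 m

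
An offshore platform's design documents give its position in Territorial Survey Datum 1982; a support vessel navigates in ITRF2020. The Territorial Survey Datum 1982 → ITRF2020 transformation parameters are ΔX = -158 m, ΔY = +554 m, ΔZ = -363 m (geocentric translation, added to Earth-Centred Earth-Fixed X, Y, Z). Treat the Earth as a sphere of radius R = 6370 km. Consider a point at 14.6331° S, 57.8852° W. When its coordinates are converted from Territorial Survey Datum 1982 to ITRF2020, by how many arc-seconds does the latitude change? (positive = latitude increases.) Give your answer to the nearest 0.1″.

Δφ = -15.9″

sin φ = -0.252628, cos φ = 0.967563, sin λ = -0.846985, cos λ = 0.531617.
North component: ΔN = −sin φ cos λ·ΔX − sin φ sin λ·ΔY + cos φ·ΔZ = −(-0.252628)(0.531617)(-158) − (-0.252628)(-0.846985)(554) + (0.967563)(-363) = -490.99 m.
1° of latitude spans πR/180 = 111177 m, so Δφ = -490.99 / 111177 × 3600 = -15.898″.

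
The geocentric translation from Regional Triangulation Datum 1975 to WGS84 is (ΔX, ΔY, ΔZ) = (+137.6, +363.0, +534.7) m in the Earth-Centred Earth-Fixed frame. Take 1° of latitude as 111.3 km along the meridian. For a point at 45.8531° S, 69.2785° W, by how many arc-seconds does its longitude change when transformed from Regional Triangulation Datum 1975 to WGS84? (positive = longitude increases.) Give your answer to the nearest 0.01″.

Δλ = 11.94″

sin φ = -0.717556, cos φ = 0.696500, sin λ = -0.935311, cos λ = 0.353826.
East component: ΔE = −sin λ·ΔX + cos λ·ΔY = −(-0.935311)(137.6) + (0.353826)(363.0) = 257.14 m.
1° of latitude spans 111300 m; at latitude φ, 1° of longitude spans that × cos φ = 77520.5 m, so Δλ = 257.14 / 77520.5 × 3600 = 11.941″.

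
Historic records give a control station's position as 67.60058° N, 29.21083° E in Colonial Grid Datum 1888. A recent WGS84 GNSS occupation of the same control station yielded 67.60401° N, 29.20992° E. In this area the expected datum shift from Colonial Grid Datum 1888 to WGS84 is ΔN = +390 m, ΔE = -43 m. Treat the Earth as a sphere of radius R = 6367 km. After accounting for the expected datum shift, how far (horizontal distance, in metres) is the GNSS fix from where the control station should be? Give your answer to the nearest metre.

10 m

Observed coordinate differences: Δφ = +0.00343°, Δλ = -0.00091°.
Converting to metres (1° lat = 111125 m, cos φ = 0.381061): observed ΔN = 381.2 m, observed ΔE = -38.5 m.
Subtracting the expected shift leaves a residual of 381.2 − (390) = -8.8 m north and -38.5 − (-43) = 4.5 m east.
Residual distance = √((-8.8)² + 4.5²) = 9.9 m.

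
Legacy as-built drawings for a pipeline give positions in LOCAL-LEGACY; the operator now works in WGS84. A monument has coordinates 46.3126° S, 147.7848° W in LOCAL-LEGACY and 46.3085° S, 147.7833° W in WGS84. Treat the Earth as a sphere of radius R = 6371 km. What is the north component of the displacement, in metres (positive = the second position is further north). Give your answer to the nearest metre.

Δφ = -46.3085° − -46.3126° = +0.0041°; Δλ = -147.7833° − -147.7848° = +0.0015°.
1° along a meridian = πR/180 = 111195 m.
ΔN = Δφ × 111195 = 455.9 m; ΔE = Δλ × 111195 × cos(-46.3126°) = +0.0015 × 111195 × 0.690723 = 115.2 m.

ΔN = 456 m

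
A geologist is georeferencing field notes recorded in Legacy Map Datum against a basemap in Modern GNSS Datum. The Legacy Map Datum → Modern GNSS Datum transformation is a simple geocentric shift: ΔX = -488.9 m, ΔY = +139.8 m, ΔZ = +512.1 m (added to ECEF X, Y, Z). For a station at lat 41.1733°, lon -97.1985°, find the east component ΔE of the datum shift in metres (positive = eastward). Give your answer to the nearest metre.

ΔE = -503 m

The local east axis at (φ, λ) is (−sin λ, cos λ, 0), so ΔE = −sin(-97.1985°)·(-488.9) + cos(-97.1985°)·139.8 = -502.56 m.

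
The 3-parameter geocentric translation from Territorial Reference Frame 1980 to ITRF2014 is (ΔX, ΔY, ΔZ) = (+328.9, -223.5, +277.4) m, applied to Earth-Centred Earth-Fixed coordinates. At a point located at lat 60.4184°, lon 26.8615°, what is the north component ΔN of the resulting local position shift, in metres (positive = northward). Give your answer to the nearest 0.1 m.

ΔN = -30.4 m

At φ = 60.4184°, λ = 26.8615°: sin φ = 0.869654, cos φ = 0.493663, sin λ = 0.451835, cos λ = 0.892101.
ΔN = −sin φ cos λ·ΔX − sin φ sin λ·ΔY + cos φ·ΔZ = −(0.869654)(0.892101)(328.9) − (0.869654)(0.451835)(-223.5) + (0.493663)(277.4) = -30.40 m.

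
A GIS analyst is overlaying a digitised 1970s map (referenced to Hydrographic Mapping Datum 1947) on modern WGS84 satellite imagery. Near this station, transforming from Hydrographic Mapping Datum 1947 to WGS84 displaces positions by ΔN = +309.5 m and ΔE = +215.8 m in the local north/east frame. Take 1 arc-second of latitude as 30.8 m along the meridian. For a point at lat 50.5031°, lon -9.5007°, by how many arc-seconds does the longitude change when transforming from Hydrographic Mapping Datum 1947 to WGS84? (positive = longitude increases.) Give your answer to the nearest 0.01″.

At latitude 50.5031°, cos φ = 0.636036.
1″ of longitude at this latitude = 30.80 × cos φ = 19.5899 m, so Δλ = 215.8 / 19.5899 = 11.016″.

Δλ = 11.02″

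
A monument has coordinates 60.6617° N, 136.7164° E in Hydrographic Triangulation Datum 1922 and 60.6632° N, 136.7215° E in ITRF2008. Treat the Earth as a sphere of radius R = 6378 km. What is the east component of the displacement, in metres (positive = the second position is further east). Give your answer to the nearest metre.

ΔE = 278 m

Δφ = 60.6632° − 60.6617° = +0.0015°; Δλ = 136.7215° − 136.7164° = +0.0051°.
1° along a meridian = πR/180 = 111317 m.
ΔN = Δφ × 111317 = 167.0 m; ΔE = Δλ × 111317 × cos(60.6617°) = +0.0051 × 111317 × 0.489965 = 278.2 m.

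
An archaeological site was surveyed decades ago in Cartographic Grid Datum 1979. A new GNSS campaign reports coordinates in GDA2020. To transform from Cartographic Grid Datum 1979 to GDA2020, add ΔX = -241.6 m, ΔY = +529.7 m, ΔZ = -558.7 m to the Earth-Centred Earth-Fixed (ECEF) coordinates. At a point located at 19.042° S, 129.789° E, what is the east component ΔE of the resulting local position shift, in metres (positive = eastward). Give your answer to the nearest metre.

ΔE = -153 m

At φ = -19.042°, λ = 129.789°: sin φ = -0.326261, cos φ = 0.945280, sin λ = 0.768406, cos λ = -0.639962.
ΔE = −sin λ·ΔX + cos λ·ΔY = −(0.768406)·(-241.6) + (-0.639962)·(529.7) = -153.34 m.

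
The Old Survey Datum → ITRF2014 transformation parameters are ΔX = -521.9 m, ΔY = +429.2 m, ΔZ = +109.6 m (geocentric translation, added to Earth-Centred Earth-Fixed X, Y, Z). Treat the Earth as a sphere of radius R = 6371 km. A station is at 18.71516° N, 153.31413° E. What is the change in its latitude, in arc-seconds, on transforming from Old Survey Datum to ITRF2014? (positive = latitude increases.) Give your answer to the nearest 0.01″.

Δφ = -3.49″

sin φ = 0.320864, cos φ = 0.947125, sin λ = 0.449099, cos λ = -0.893482.
North component: ΔN = −sin φ cos λ·ΔX − sin φ sin λ·ΔY + cos φ·ΔZ = −(0.320864)(-0.893482)(-521.9) − (0.320864)(0.449099)(429.2) + (0.947125)(109.6) = -107.66 m.
1° of latitude spans πR/180 = 111195 m, so Δφ = -107.66 / 111195 × 3600 = -3.486″.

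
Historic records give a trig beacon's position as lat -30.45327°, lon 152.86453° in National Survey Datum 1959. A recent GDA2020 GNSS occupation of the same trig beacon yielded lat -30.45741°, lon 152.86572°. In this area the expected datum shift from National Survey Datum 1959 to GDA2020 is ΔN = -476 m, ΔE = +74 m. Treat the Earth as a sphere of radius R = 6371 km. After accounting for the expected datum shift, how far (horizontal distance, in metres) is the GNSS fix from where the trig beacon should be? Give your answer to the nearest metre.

43 m

Observed coordinate differences: Δφ = -0.00414°, Δλ = +0.00119°.
Converting to metres (1° lat = 111195 m, cos φ = 0.862043): observed ΔN = -460.3 m, observed ΔE = 114.1 m.
Subtracting the expected shift leaves a residual of -460.3 − (-476) = 15.7 m north and 114.1 − (74) = 40.1 m east.
Residual distance = √(15.7² + 40.1²) = 43.0 m.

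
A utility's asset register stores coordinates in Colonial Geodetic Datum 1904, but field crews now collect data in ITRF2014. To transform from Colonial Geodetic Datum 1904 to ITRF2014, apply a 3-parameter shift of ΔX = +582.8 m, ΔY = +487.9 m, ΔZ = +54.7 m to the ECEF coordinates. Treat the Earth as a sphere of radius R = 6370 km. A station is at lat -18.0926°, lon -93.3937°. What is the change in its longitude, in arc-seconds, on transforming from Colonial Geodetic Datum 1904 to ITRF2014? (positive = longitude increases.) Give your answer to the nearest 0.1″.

Δλ = 18.8″

sin φ = -0.310554, cos φ = 0.950556, sin λ = -0.998246, cos λ = -0.059197.
East component: ΔE = −sin λ·ΔX + cos λ·ΔY = −(-0.998246)(582.8) + (-0.059197)(487.9) = 552.90 m.
1° of latitude spans πR/180 = 111177 m; at latitude φ, 1° of longitude spans that × cos φ = 105680.4 m, so Δλ = 552.90 / 105680.4 × 3600 = 18.834″.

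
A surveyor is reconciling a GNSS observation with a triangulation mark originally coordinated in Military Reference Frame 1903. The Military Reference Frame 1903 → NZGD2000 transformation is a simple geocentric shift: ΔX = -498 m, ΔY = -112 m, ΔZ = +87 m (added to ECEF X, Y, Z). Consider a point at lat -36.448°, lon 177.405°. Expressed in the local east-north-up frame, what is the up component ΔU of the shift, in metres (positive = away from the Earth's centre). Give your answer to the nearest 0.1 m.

At φ = -36.448°, λ = 177.405°: sin φ = -0.594093, cos φ = 0.804396, sin λ = 0.045276, cos λ = -0.998975.
ΔU = cos φ cos λ·ΔX + cos φ sin λ·ΔY + sin φ·ΔZ = (0.804396)(-0.998975)(-498) + (0.804396)(0.045276)(-112) + (-0.594093)(87) = 344.41 m.

ΔU = 344.4 m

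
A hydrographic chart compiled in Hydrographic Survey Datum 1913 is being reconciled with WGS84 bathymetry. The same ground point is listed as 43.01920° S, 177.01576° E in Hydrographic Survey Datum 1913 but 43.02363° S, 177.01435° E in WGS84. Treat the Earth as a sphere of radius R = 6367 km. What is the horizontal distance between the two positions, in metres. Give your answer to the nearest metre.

Δφ = -43.02363° − -43.01920° = -0.00443°; Δλ = 177.01435° − 177.01576° = -0.00141°.
1° along a meridian = πR/180 = 111125 m.
ΔN = Δφ × 111125 = -492.3 m; ΔE = Δλ × 111125 × cos(-43.01920°) = -0.00141 × 111125 × 0.731125 = -114.6 m.
Distance = √(ΔE² + ΔN²) = √((-114.6)² + (-492.3)²) = 505.4 m.

505 m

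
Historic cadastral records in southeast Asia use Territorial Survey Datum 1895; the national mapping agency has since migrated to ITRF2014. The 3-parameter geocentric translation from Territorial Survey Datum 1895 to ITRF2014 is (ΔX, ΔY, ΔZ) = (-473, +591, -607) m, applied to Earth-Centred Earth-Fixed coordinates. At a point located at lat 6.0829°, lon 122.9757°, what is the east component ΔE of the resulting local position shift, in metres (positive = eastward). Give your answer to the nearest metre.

ΔE = 75 m

At φ = 6.0829°, λ = 122.9757°: sin φ = 0.105967, cos φ = 0.994370, sin λ = 0.838901, cos λ = -0.544283.
ΔE = −sin λ·ΔX + cos λ·ΔY = −(0.838901)·(-473) + (-0.544283)·(591) = 75.13 m.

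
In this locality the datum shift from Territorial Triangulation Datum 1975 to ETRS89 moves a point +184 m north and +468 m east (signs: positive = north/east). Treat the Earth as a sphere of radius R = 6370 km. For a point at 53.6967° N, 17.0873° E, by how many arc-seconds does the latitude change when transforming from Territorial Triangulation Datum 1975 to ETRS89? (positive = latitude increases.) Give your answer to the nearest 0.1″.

Δφ = 6.0″

On a sphere of radius R, 1 rad of latitude = R, so Δφ = ΔN / R = 184.0 / 6370000 = 2.8885e-05 rad = 5.958″.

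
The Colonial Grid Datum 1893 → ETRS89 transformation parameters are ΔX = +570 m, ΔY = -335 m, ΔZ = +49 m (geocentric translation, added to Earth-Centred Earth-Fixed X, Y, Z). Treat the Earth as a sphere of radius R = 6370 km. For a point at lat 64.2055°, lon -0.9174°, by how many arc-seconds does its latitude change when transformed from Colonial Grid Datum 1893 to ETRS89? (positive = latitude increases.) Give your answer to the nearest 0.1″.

sin φ = 0.900361, cos φ = 0.435145, sin λ = -0.016011, cos λ = 0.999872.
North component: ΔN = −sin φ cos λ·ΔX − sin φ sin λ·ΔY + cos φ·ΔZ = −(0.900361)(0.999872)(570) − (0.900361)(-0.016011)(-335) + (0.435145)(49) = -496.65 m.
1° of latitude spans πR/180 = 111177 m, so Δφ = -496.65 / 111177 × 3600 = -16.082″.

Δφ = -16.1″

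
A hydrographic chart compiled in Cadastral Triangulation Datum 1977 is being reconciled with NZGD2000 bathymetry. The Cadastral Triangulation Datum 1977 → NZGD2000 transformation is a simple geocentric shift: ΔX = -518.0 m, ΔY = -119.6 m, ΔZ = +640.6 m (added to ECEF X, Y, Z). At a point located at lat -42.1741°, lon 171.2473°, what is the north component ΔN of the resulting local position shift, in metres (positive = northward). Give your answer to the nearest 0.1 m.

The local north axis is (−sin φ cos λ, −sin φ sin λ, cos φ), giving ΔN = 343.728 − 12.219 + 474.754 = 806.26 m.

ΔN = 806.3 m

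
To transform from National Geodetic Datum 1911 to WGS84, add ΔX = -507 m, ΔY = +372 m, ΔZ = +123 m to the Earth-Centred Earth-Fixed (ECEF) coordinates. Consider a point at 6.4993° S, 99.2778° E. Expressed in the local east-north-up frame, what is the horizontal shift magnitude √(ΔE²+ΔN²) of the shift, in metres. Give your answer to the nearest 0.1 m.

The local east axis at (φ, λ) is (−sin λ, cos λ, 0), so ΔE = −sin(99.2778°)·(-507) + cos(99.2778°)·372 = 440.39 m.
The local north axis is (−sin φ cos λ, −sin φ sin λ, cos φ), giving ΔN = 9.252 + 41.556 + 122.210 = 173.02 m.
Horizontal magnitude = √(ΔE² + ΔN²) = √(440.39² + 173.02²) = 473.16 m.

473.2 m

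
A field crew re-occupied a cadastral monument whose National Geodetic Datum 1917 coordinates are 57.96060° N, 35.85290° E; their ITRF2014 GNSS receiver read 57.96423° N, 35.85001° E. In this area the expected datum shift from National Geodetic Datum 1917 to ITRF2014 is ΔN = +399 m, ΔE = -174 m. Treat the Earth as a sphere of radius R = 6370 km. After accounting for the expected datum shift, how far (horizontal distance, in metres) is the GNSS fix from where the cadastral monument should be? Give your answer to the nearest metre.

6 m

Observed coordinate differences: Δφ = +0.00363°, Δλ = -0.00289°.
Converting to metres (1° lat = 111177 m, cos φ = 0.530502): observed ΔN = 403.6 m, observed ΔE = -170.5 m.
Subtracting the expected shift leaves a residual of 403.6 − (399) = 4.6 m north and -170.5 − (-174) = 3.5 m east.
Residual distance = √(4.6² + 3.5²) = 5.8 m.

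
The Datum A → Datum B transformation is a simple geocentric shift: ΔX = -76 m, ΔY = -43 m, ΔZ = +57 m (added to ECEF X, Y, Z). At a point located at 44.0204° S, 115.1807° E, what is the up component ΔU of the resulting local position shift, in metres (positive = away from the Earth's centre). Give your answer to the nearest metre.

At φ = -44.0204°, λ = 115.1807°: sin φ = -0.694914, cos φ = 0.719092, sin λ = 0.904970, cos λ = -0.425474.
ΔU = cos φ cos λ·ΔX + cos φ sin λ·ΔY + sin φ·ΔZ = (0.719092)(-0.425474)(-76) + (0.719092)(0.904970)(-43) + (-0.694914)(57) = -44.34 m.

ΔU = -44 m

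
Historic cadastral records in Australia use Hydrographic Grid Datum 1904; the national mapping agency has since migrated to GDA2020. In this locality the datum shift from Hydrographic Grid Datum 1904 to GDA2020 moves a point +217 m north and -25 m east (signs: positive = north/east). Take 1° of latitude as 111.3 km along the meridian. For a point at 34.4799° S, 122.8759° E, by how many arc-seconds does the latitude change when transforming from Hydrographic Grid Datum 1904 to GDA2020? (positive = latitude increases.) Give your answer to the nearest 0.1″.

1° of latitude = 111.3 km, so Δφ = 217.0 / 111300 = 0.0019497° = 7.019″.

Δφ = 7.0″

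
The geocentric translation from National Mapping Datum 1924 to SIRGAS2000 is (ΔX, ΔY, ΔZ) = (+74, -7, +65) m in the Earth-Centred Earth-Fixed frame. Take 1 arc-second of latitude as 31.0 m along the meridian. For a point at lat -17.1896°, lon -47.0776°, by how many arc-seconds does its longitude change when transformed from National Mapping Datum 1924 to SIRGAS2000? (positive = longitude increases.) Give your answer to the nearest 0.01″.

sin φ = -0.295535, cos φ = 0.955332, sin λ = -0.732277, cos λ = 0.681007.
East component: ΔE = −sin λ·ΔX + cos λ·ΔY = −(-0.732277)(74) + (0.681007)(-7) = 49.42 m.
1° of latitude spans 3600 × 31.00 = 111600 m; at latitude φ, 1° of longitude spans that × cos φ = 106615.1 m, so Δλ = 49.42 / 106615.1 × 3600 = 1.669″.

Δλ = 1.67″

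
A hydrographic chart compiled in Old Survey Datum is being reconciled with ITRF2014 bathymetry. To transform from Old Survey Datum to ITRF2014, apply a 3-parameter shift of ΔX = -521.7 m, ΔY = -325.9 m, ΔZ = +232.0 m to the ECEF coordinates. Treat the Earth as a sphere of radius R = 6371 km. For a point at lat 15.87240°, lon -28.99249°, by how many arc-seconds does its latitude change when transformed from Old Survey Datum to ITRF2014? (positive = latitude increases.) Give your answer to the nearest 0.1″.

sin φ = 0.273496, cos φ = 0.961873, sin λ = -0.484695, cos λ = 0.874683.
North component: ΔN = −sin φ cos λ·ΔX − sin φ sin λ·ΔY + cos φ·ΔZ = −(0.273496)(0.874683)(-521.7) − (0.273496)(-0.484695)(-325.9) + (0.961873)(232.0) = 304.75 m.
1° of latitude spans πR/180 = 111195 m, so Δφ = 304.75 / 111195 × 3600 = 9.867″.

Δφ = 9.9″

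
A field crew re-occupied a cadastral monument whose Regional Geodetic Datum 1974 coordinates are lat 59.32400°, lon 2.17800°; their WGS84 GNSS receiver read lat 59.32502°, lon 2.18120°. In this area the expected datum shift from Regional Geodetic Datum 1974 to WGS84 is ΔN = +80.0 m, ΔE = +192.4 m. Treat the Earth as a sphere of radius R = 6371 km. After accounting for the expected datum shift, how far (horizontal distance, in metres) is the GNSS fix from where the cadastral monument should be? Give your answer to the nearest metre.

35 m

Observed coordinate differences: Δφ = +0.00102°, Δλ = +0.00320°.
Converting to metres (1° lat = 111195 m, cos φ = 0.510183): observed ΔN = 113.4 m, observed ΔE = 181.5 m.
Subtracting the expected shift leaves a residual of 113.4 − (80.0) = 33.4 m north and 181.5 − (192.4) = -10.9 m east.
Residual distance = √(33.4² + (-10.9)²) = 35.1 m.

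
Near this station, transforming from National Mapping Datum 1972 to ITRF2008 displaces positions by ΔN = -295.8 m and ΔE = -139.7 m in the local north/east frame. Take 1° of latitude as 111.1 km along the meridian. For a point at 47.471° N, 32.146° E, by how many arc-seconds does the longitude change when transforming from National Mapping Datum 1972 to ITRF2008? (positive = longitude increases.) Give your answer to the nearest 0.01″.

At latitude 47.471°, cos φ = 0.675963.
1° of longitude at this latitude = 111.1 × cos φ = 75.10 km, so Δλ = -139.7 / 75099.5 = -0.0018602° = -6.697″.

Δλ = -6.70″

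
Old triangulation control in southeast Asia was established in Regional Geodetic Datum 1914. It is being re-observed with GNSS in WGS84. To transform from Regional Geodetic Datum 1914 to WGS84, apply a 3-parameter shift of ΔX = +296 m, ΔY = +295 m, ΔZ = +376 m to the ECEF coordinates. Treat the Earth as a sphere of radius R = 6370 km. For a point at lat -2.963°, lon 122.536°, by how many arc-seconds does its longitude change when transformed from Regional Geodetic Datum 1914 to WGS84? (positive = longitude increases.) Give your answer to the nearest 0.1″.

Δλ = -13.2″

sin φ = -0.051691, cos φ = 0.998663, sin λ = 0.843054, cos λ = -0.537829.
East component: ΔE = −sin λ·ΔX + cos λ·ΔY = −(0.843054)(296) + (-0.537829)(295) = -408.20 m.
1° of latitude spans πR/180 = 111177 m; at latitude φ, 1° of longitude spans that × cos φ = 111028.8 m, so Δλ = -408.20 / 111028.8 × 3600 = -13.236″.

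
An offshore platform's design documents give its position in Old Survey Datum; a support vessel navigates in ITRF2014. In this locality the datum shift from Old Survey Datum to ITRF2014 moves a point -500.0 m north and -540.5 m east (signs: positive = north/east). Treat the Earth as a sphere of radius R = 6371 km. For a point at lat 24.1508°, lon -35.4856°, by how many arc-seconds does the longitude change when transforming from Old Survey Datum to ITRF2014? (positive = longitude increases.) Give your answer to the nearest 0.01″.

Δλ = -19.18″

At latitude 24.1508°, cos φ = 0.912472.
One radian of longitude at latitude φ spans R cos φ, so Δλ = ΔE / (R cos φ) = -540.5 / (6371000 × 0.912472) = -9.2976e-05 rad = -19.178″.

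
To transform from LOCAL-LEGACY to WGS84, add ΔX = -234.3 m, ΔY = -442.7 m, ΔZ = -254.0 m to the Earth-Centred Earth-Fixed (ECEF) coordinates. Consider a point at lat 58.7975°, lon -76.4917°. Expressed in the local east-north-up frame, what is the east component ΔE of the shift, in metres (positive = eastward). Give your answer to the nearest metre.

ΔE = -331 m

At φ = 58.7975°, λ = -76.4917°: sin φ = 0.855342, cos φ = 0.518064, sin λ = -0.972336, cos λ = 0.233586.
ΔE = −sin λ·ΔX + cos λ·ΔY = −(-0.972336)·(-234.3) + (0.233586)·(-442.7) = -331.23 m.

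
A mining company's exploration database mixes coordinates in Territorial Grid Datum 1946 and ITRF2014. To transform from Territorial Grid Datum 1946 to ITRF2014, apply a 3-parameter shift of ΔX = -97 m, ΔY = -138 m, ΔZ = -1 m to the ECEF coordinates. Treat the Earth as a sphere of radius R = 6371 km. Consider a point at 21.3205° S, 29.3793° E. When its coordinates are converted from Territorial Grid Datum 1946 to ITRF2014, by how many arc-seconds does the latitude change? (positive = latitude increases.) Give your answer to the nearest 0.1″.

Δφ = -1.8″

sin φ = -0.363585, cos φ = 0.931561, sin λ = 0.490589, cos λ = 0.871391.
North component: ΔN = −sin φ cos λ·ΔX − sin φ sin λ·ΔY + cos φ·ΔZ = −(-0.363585)(0.871391)(-97) − (-0.363585)(0.490589)(-138) + (0.931561)(-1) = -56.28 m.
1° of latitude spans πR/180 = 111195 m, so Δφ = -56.28 / 111195 × 3600 = -1.822″.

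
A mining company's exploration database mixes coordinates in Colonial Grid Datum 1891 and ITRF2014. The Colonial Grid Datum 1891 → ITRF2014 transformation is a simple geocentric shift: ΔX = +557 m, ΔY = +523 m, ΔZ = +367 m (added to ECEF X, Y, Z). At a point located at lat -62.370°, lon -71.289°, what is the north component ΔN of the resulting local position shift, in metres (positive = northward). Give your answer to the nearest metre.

ΔN = -110 m

At φ = -62.370°, λ = -71.289°: sin φ = -0.885961, cos φ = 0.463760, sin λ = -0.947149, cos λ = 0.320795.
ΔN = −sin φ cos λ·ΔX − sin φ sin λ·ΔY + cos φ·ΔZ = −(-0.885961)(0.320795)(557) − (-0.885961)(-0.947149)(523) + (0.463760)(367) = -110.36 m.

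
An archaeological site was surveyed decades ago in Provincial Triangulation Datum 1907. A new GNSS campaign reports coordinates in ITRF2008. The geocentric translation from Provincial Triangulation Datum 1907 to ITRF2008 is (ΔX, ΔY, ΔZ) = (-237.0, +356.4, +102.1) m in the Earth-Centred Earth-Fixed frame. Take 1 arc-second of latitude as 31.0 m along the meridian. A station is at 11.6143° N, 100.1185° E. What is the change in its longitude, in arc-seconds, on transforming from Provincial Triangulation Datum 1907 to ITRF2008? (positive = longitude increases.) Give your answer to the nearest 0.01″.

Δλ = 5.62″

sin φ = 0.201322, cos φ = 0.979525, sin λ = 0.984447, cos λ = -0.175685.
East component: ΔE = −sin λ·ΔX + cos λ·ΔY = −(0.984447)(-237.0) + (-0.175685)(356.4) = 170.70 m.
1° of latitude spans 3600 × 31.00 = 111600 m; at latitude φ, 1° of longitude spans that × cos φ = 109315.0 m, so Δλ = 170.70 / 109315.0 × 3600 = 5.622″.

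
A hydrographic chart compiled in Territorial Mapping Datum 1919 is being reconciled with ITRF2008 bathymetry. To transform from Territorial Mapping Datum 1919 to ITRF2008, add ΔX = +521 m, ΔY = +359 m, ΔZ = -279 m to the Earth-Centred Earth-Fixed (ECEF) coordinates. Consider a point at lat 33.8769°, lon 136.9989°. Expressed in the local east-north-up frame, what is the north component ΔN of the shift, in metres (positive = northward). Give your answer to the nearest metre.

At φ = 33.8769°, λ = 136.9989°: sin φ = 0.557410, cos φ = 0.830237, sin λ = 0.682012, cos λ = -0.731341.
ΔN = −sin φ cos λ·ΔX − sin φ sin λ·ΔY + cos φ·ΔZ = −(0.557410)(-0.731341)(521) − (0.557410)(0.682012)(359) + (0.830237)(-279) = -155.72 m.

ΔN = -156 m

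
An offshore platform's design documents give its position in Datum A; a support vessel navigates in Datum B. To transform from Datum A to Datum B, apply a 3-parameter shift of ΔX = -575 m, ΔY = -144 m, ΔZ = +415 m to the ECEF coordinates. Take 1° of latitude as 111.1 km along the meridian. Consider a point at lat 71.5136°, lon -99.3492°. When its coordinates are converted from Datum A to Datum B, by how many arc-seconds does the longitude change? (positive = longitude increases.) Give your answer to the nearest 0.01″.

Δλ = -55.59″

sin φ = 0.948399, cos φ = 0.317080, sin λ = -0.986717, cos λ = -0.162451.
East component: ΔE = −sin λ·ΔX + cos λ·ΔY = −(-0.986717)(-575) + (-0.162451)(-144) = -543.97 m.
1° of latitude spans 111100 m; at latitude φ, 1° of longitude spans that × cos φ = 35227.5 m, so Δλ = -543.97 / 35227.5 × 3600 = -55.590″.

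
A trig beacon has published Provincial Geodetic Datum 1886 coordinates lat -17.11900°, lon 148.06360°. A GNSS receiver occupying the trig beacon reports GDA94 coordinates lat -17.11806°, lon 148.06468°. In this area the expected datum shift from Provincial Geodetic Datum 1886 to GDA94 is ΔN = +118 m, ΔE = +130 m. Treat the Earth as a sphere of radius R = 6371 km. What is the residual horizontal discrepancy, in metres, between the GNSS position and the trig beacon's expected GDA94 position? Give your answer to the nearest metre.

Observed coordinate differences: Δφ = +0.00094°, Δλ = +0.00108°.
Converting to metres (1° lat = 111195 m, cos φ = 0.955695): observed ΔN = 104.5 m, observed ΔE = 114.8 m.
Subtracting the expected shift leaves a residual of 104.5 − (118) = -13.5 m north and 114.8 − (130) = -15.2 m east.
Residual distance = √((-13.5)² + (-15.2)²) = 20.3 m.

20 m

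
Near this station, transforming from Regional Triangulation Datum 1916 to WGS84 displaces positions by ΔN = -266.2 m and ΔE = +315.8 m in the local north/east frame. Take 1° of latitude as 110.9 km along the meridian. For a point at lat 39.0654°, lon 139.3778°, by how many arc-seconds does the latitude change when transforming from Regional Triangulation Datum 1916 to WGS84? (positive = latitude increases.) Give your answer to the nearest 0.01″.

Δφ = -8.64″

1° of latitude = 110.9 km, so Δφ = -266.2 / 110900 = -0.0024004° = -8.641″.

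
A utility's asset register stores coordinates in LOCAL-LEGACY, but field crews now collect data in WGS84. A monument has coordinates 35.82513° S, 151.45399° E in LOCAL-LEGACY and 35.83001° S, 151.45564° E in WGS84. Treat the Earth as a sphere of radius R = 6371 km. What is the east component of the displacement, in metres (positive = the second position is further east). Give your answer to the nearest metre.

Δφ = -35.83001° − -35.82513° = -0.00488°; Δλ = 151.45564° − 151.45399° = +0.00165°.
1° along a meridian = πR/180 = 111195 m.
ΔN = Δφ × 111195 = -542.6 m; ΔE = Δλ × 111195 × cos(-35.82513°) = +0.00165 × 111195 × 0.810807 = 148.8 m.

ΔE = 149 m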